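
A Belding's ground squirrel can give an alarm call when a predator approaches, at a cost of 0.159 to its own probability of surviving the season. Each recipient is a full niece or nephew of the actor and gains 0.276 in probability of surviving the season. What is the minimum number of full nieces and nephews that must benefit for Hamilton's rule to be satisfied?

r to a full niece or nephew = 0.25 (full aunt/uncle↔niece/nephew: two paths of length 3 through the shared grandparent pair: r = 2·(1/2)^3 = 1/4).
Hamilton's rule: n·r·B > C  ⇒  n > C/(r·B) = 0.159/(0.25·0.276) = 2.304.
The smallest integer exceeding 2.304 is 3.

3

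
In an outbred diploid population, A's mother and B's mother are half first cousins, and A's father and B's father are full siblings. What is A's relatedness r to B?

Wright's path rule: contributions from independent ancestry routes add.
A and B are related in two ways: half second cousins through their mothers (r = 1/64) and first cousins through their fathers (r = 1/8).
r = 1/64 + 1/8 = 9/64 = 0.140625.

0.140625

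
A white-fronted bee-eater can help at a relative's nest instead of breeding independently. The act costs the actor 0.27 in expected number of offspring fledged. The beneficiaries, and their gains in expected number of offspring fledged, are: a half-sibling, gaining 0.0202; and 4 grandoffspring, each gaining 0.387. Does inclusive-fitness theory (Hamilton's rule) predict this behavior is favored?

Hamilton's rule: the trait is favored when the sum of r·B over every recipient exceeds the actor's cost C.
r to a half-sibling = 0.25 (half-sibs share one parent — one path of length 2: r = (1/2)^2 = 1/4).
r to a grandoffspring = 1/4 (two parent–offspring links: r = (1/2)^2 = 1/4).
Summing one r·B term per recipient: 1·0.25·0.0202 + 4·0.25·0.387 = 0.39205.
0.39205 > 0.27: the indirect benefit exceeds the cost.

Yes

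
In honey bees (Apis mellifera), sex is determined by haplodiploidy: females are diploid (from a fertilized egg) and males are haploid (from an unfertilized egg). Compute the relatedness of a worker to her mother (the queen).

0.5

One meiotic link between diploid queen and diploid daughter: r = 1/2.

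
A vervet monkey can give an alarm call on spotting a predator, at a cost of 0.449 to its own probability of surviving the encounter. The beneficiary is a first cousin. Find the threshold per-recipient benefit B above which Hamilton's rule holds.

r to a first cousin = 1/8 (first cousins share one grandparent pair — two paths of length 4: r = 2·(1/2)^4 = 1/8).
Hamilton's rule with n recipients of equal r: n·r·B > C, so B > C/(n·r) = 0.449/(1·0.125) = 3.592.

3.592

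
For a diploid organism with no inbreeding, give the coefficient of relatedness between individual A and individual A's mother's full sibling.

0.25

Each parent–offspring link contributes a factor of 1/2, and independent paths through distinct common ancestors add.
Full aunt/uncle↔niece/nephew: two paths of length 3 through the shared grandparent pair: r = 2·(1/2)^3 = 1/4.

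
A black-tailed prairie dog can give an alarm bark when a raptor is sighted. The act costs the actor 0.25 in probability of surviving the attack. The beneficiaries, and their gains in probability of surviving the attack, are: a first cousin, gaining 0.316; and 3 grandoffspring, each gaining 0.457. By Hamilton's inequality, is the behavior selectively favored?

Hamilton's rule: the trait is favored when the sum of r·B over every recipient exceeds the actor's cost C.
r to a first cousin = 1/8 (first cousins share one grandparent pair — two paths of length 4: r = 2·(1/2)^4 = 1/8).
r to a grandoffspring = 1/4 (two parent–offspring links: r = (1/2)^2 = 1/4).
Summing one r·B term per recipient: 1·0.125·0.316 + 3·0.25·0.457 = 0.38225.
0.38225 > 0.25: the indirect benefit exceeds the cost.

Yes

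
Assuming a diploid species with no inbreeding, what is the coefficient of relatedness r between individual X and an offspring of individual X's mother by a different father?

Each parent–offspring link contributes a factor of 1/2, and independent paths through distinct common ancestors add.
Half-sibs share one parent — one path of length 2: r = (1/2)^2 = 1/4.

0.25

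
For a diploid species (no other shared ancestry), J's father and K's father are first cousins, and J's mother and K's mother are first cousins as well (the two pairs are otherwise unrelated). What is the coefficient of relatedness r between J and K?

0.0625

Independent pedigree routes through distinct common ancestors add.
J and K are related in two ways: second cousins through their fathers (r = 1/32) and second cousins through their mothers (r = 1/32).
r = 1/32 + 1/32 = 1/16 = 0.0625.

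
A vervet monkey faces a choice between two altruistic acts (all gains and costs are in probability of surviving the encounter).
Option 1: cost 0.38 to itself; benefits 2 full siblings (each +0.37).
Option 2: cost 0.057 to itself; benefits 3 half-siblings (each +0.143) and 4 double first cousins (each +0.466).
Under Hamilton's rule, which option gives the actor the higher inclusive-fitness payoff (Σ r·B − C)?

Option 1: r to a full sibling = 0.5.
Option 1: Σ r·B − C = (2·0.5·0.37) − 0.38 = -0.01.
Option 2: r to a half-sibling = 0.25.
Option 2: r to a double first cousin = 0.25.
Option 2: Σ r·B − C = (3·0.25·0.143 + 4·0.25·0.466) − 0.057 = 0.51625.
Option 2 has the higher net inclusive-fitness payoff.

Option 2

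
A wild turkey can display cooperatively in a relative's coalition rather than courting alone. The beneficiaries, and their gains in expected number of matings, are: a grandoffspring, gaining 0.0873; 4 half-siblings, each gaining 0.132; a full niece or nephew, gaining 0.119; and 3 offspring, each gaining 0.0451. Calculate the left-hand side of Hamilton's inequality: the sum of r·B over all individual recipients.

0.251225

r to a grandoffspring = 0.25 (two parent–offspring links: r = (1/2)^2 = 1/4).
r to a half-sibling = 1/4 (half-sibs share one parent — one path of length 2: r = (1/2)^2 = 1/4).
r to a full niece or nephew = 1/4 (full aunt/uncle↔niece/nephew: two paths of length 3 through the shared grandparent pair: r = 2·(1/2)^3 = 1/4).
r to an offspring = 0.5 (one parent–offspring link: r = (1/2)^1 = 1/2).
Summing one r·B term per recipient: 1·0.25·0.0873 + 4·0.25·0.132 + 1·0.25·0.119 + 3·0.5·0.0451 = 0.251225.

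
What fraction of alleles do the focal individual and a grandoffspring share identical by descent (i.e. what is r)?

0.25

Two parent–offspring links: r = (1/2)^2 = 1/4.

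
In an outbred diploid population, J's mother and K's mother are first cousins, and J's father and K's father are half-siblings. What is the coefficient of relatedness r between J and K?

0.09375

Relatedness sums over independent paths through distinct common ancestors.
J and K are related in two ways: second cousins through their mothers (r = 1/32) and half first cousins through their fathers (r = 1/16).
r = 1/32 + 1/16 = 3/32 = 0.09375.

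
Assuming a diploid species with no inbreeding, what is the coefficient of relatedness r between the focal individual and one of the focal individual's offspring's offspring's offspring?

Each parent–offspring link contributes a factor of 1/2, and independent paths through distinct common ancestors add.
Three parent–offspring links: r = (1/2)^3 = 1/8.

0.125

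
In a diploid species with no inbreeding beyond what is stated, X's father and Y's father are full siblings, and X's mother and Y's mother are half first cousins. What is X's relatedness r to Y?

0.140625

Wright's path rule: contributions from independent ancestry routes add.
X and Y are related in two ways: first cousins through their fathers (r = 1/8) and half second cousins through their mothers (r = 1/64).
r = 1/8 + 1/64 = 9/64 = 0.140625.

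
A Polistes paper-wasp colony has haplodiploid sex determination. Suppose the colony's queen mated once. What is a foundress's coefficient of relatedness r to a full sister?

Haplodiploid full sisters inherit their father's entire haploid genome identically (contributing 1/2) and on average half of their mother's contribution (1/2 · 1/2 = 1/4); r = 1/2 + 1/4 = 3/4.

0.75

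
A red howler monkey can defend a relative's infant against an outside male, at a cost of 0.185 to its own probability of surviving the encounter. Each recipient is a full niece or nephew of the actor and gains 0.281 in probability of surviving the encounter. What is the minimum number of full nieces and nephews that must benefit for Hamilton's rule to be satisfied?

r to a full niece or nephew = 0.25 (full aunt/uncle↔niece/nephew: two paths of length 3 through the shared grandparent pair: r = 2·(1/2)^3 = 1/4).
Hamilton's rule: n·r·B > C  ⇒  n > C/(r·B) = 0.185/(0.25·0.281) = 2.633.
The smallest integer exceeding 2.633 is 3.

3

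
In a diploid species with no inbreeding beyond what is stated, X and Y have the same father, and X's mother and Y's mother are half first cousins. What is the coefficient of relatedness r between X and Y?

Independent pedigree routes through distinct common ancestors add.
X and Y are related in two ways: half-sibs through their shared father (r = 1/4) and half second cousins through their mothers (r = 1/64).
r = 1/4 + 1/64 = 17/64 = 0.265625.

0.265625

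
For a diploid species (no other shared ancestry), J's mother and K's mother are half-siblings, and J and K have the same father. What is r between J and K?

Relatedness sums over independent paths through distinct common ancestors.
J and K are related in two ways: half first cousins through their mothers (r = 1/16) and half-sibs through their shared father (r = 1/4).
r = 1/16 + 1/4 = 5/16 = 0.3125.

0.3125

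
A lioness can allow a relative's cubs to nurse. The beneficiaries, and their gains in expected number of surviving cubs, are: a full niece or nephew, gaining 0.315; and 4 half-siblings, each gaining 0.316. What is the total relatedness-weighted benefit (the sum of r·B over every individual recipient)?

0.39475

r to a full niece or nephew = 0.25 (full aunt/uncle↔niece/nephew: two paths of length 3 through the shared grandparent pair: r = 2·(1/2)^3 = 1/4).
r to a half-sibling = 1/4 (half-sibs share one parent — one path of length 2: r = (1/2)^2 = 1/4).
Summing one r·B term per recipient: 1·0.25·0.315 + 4·0.25·0.316 = 0.39475.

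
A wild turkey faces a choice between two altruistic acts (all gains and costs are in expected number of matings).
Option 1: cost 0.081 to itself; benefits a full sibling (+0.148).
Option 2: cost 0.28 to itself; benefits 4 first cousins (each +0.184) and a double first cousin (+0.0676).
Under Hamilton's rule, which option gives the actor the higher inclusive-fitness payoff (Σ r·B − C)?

Option 1

Option 1: r to a full sibling = 0.5.
Option 1: Σ r·B − C = (1·0.5·0.148) − 0.081 = -0.007.
Option 2: r to a first cousin = 0.125.
Option 2: r to a double first cousin = 0.25.
Option 2: Σ r·B − C = (4·0.125·0.184 + 1·0.25·0.0676) − 0.28 = -0.1711.
Option 1 has the higher net inclusive-fitness payoff.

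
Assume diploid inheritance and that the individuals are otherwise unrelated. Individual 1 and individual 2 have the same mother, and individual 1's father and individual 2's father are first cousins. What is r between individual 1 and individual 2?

0.28125

Relatedness sums over independent paths through distinct common ancestors.
Individual 1 and individual 2 are related in two ways: half-sibs through their shared mother (r = 1/4) and second cousins through their fathers (r = 1/32).
r = 1/4 + 1/32 = 0.28125.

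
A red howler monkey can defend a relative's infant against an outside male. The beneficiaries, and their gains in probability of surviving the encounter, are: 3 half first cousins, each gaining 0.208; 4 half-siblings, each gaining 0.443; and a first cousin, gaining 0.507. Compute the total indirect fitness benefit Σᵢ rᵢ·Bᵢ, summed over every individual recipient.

r to a half first cousin = 0.0625 (half first cousins share one grandparent — one path of length 4: r = (1/2)^4 = 1/16).
r to a half-sibling = 1/4 (half-sibs share one parent — one path of length 2: r = (1/2)^2 = 1/4).
r to a first cousin = 0.125 (first cousins share one grandparent pair — two paths of length 4: r = 2·(1/2)^4 = 1/8).
Summing one r·B term per recipient: 3·0.0625·0.208 + 4·0.25·0.443 + 1·0.125·0.507 = 0.545375.

0.545375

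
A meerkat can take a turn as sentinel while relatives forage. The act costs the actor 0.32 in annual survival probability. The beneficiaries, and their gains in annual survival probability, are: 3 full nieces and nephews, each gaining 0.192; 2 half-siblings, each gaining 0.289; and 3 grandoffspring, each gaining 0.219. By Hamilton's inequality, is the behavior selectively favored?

Hamilton's rule: the trait is favored when the sum of r·B over every recipient exceeds the actor's cost C.
r to a full niece or nephew = 0.25 (full aunt/uncle↔niece/nephew: two paths of length 3 through the shared grandparent pair: r = 2·(1/2)^3 = 1/4).
r to a half-sibling = 1/4 (half-sibs share one parent — one path of length 2: r = (1/2)^2 = 1/4).
r to a grandoffspring = 0.25 (two parent–offspring links: r = (1/2)^2 = 1/4).
Summing one r·B term per recipient: 3·0.25·0.192 + 2·0.25·0.289 + 3·0.25·0.219 = 0.45275.
0.45275 > 0.32: the indirect benefit exceeds the cost.

Yes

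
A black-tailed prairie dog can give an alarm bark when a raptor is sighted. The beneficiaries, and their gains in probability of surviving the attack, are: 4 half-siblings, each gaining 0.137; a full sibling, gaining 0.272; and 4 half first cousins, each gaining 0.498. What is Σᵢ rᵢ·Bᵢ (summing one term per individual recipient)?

r to a half-sibling = 1/4 (half-sibs share one parent — one path of length 2: r = (1/2)^2 = 1/4).
r to a full sibling = 0.5 (full sibs share both parents — two paths of length 2: r = 2·(1/2)^2 = 1/2).
r to a half first cousin = 0.0625 (half first cousins share one grandparent — one path of length 4: r = (1/2)^4 = 1/16).
Summing one r·B term per recipient: 4·0.25·0.137 + 1·0.5·0.272 + 4·0.0625·0.498 = 0.3975.

0.3975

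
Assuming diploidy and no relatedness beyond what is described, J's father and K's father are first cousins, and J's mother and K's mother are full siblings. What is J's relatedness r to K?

0.15625

Independent pedigree routes through distinct common ancestors add.
J and K are related in two ways: second cousins through their fathers (r = 1/32) and first cousins through their mothers (r = 1/8).
r = 1/32 + 1/8 = 0.15625.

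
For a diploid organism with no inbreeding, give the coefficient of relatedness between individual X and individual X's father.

0.5

Each parent–offspring link contributes a factor of 1/2, and independent paths through distinct common ancestors add.
One parent–offspring link: r = (1/2)^1 = 1/2.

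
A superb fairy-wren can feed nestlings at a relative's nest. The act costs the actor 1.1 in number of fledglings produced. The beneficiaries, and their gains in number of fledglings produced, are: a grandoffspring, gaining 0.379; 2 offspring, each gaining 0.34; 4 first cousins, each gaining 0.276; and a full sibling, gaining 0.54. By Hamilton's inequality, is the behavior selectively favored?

No

Hamilton's rule: the trait is favored when the sum of r·B over every recipient exceeds the actor's cost C.
r to a grandoffspring = 1/4 (two parent–offspring links: r = (1/2)^2 = 1/4).
r to an offspring = 0.5 (one parent–offspring link: r = (1/2)^1 = 1/2).
r to a first cousin = 0.125 (first cousins share one grandparent pair — two paths of length 4: r = 2·(1/2)^4 = 1/8).
r to a full sibling = 1/2 (full sibs share both parents — two paths of length 2: r = 2·(1/2)^2 = 1/2).
Summing one r·B term per recipient: 1·0.25·0.379 + 2·0.5·0.34 + 4·0.125·0.276 + 1·0.5·0.54 = 0.84275.
0.84275 < 1.1: the indirect benefit is less than the cost.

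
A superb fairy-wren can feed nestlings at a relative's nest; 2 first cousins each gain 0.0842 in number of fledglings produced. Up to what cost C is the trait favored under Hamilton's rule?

0.02105

r to a first cousin = 0.125 (first cousins share one grandparent pair — two paths of length 4: r = 2·(1/2)^4 = 1/8).
Hamilton's rule: n·r·B > C, so the trait is favored while C < n·r·B = 2·0.125·0.0842 = 0.02105.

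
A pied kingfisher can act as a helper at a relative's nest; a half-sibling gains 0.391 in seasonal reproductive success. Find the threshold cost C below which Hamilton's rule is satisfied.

r to a half-sibling = 1/4 (half-sibs share one parent — one path of length 2: r = (1/2)^2 = 1/4).
Hamilton's rule: n·r·B > C, so the trait is favored while C < n·r·B = 1·0.25·0.391 = 0.09775.

0.09775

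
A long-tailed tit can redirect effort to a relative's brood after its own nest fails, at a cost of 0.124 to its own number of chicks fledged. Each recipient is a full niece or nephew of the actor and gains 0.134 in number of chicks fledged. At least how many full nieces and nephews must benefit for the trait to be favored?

r to a full niece or nephew = 1/4 (full aunt/uncle↔niece/nephew: two paths of length 3 through the shared grandparent pair: r = 2·(1/2)^3 = 1/4).
Hamilton's rule: n·r·B > C  ⇒  n > C/(r·B) = 0.124/(0.25·0.134) = 3.701.
The smallest integer exceeding 3.701 is 4.

4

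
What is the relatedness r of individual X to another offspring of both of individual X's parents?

0.5

Each parent–offspring link contributes a factor of 1/2, and independent paths through distinct common ancestors add.
Full sibs share both parents — two paths of length 2: r = 2·(1/2)^2 = 1/2.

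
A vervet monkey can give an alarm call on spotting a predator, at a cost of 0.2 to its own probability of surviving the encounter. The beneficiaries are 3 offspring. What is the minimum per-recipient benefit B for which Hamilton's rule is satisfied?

r to an offspring = 1/2 (one parent–offspring link: r = (1/2)^1 = 1/2).
Hamilton's rule with n recipients of equal r: n·r·B > C, so B > C/(n·r) = 0.2/(3·0.5) = 0.1333.

0.1333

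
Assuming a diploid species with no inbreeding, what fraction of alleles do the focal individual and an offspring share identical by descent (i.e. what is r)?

One parent–offspring link: r = (1/2)^1 = 1/2.

0.5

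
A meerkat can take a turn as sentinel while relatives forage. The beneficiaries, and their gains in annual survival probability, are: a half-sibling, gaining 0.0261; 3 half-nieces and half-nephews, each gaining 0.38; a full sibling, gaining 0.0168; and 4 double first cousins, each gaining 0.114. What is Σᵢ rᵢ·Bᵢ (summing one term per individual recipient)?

r to a half-sibling = 0.25 (half-sibs share one parent — one path of length 2: r = (1/2)^2 = 1/4).
r to a half-niece or half-nephew = 1/8 (half-aunt/uncle↔niece/nephew: one path of length 3: r = (1/2)^3 = 1/8).
r to a full sibling = 0.5 (full sibs share both parents — two paths of length 2: r = 2·(1/2)^2 = 1/2).
r to a double first cousin = 1/4 (double first cousins share both grandparent pairs — four paths of length 4: r = 4·(1/2)^4 = 1/4).
Summing one r·B term per recipient: 1·0.25·0.0261 + 3·0.125·0.38 + 1·0.5·0.0168 + 4·0.25·0.114 = 0.271425.

0.271425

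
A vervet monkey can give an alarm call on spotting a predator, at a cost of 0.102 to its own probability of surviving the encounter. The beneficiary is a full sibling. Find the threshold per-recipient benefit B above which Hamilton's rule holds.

0.204

r to a full sibling = 1/2 (full sibs share both parents — two paths of length 2: r = 2·(1/2)^2 = 1/2).
Hamilton's rule with n recipients of equal r: n·r·B > C, so B > C/(n·r) = 0.102/(1·0.5) = 0.204.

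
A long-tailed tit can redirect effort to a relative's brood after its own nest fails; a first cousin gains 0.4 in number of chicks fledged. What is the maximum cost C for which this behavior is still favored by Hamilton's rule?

r to a first cousin = 0.125 (first cousins share one grandparent pair — two paths of length 4: r = 2·(1/2)^4 = 1/8).
Hamilton's rule: n·r·B > C, so the trait is favored while C < n·r·B = 1·0.125·0.4 = 0.05.

0.05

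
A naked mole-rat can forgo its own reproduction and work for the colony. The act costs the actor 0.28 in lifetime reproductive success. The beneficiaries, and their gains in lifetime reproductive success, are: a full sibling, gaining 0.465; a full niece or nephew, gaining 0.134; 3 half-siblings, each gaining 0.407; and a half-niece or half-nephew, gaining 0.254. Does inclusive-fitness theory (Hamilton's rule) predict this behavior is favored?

Yes

Hamilton's rule: the trait is favored when the sum of r·B over every recipient exceeds the actor's cost C.
r to a full sibling = 0.5 (full sibs share both parents — two paths of length 2: r = 2·(1/2)^2 = 1/2).
r to a full niece or nephew = 0.25 (full aunt/uncle↔niece/nephew: two paths of length 3 through the shared grandparent pair: r = 2·(1/2)^3 = 1/4).
r to a half-sibling = 0.25 (half-sibs share one parent — one path of length 2: r = (1/2)^2 = 1/4).
r to a half-niece or half-nephew = 0.125 (half-aunt/uncle↔niece/nephew: one path of length 3: r = (1/2)^3 = 1/8).
Summing one r·B term per recipient: 1·0.5·0.465 + 1·0.25·0.134 + 3·0.25·0.407 + 1·0.125·0.254 = 0.603.
0.603 > 0.28: the indirect benefit exceeds the cost.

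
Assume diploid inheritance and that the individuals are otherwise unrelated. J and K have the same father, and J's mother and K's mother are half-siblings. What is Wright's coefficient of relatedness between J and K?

With two independent routes of shared ancestry, r is the sum of the two contributions.
J and K are related in two ways: half-sibs through their shared father (r = 1/4) and half first cousins through their mothers (r = 1/16).
r = 1/4 + 1/16 = 5/16 = 0.3125.

0.3125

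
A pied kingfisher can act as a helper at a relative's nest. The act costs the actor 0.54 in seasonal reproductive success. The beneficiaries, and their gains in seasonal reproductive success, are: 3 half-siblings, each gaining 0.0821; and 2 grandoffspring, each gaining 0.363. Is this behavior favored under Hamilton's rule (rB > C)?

Hamilton's rule: the trait is favored when the sum of r·B over every recipient exceeds the actor's cost C.
r to a half-sibling = 0.25 (half-sibs share one parent — one path of length 2: r = (1/2)^2 = 1/4).
r to a grandoffspring = 1/4 (two parent–offspring links: r = (1/2)^2 = 1/4).
Summing one r·B term per recipient: 3·0.25·0.0821 + 2·0.25·0.363 = 0.243075.
0.243075 < 0.54: the indirect benefit is less than the cost.

No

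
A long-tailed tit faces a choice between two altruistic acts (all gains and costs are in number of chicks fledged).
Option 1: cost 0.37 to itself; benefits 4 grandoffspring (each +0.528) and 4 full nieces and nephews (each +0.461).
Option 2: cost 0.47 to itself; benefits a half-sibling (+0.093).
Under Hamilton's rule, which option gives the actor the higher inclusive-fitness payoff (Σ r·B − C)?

Option 1

Option 1: r to a grandoffspring = 0.25.
Option 1: r to a full niece or nephew = 0.25.
Option 1: Σ r·B − C = (4·0.25·0.528 + 4·0.25·0.461) − 0.37 = 0.619.
Option 2: r to a half-sibling = 0.25.
Option 2: Σ r·B − C = (1·0.25·0.093) − 0.47 = -0.44675.
Option 1 has the higher net inclusive-fitness payoff.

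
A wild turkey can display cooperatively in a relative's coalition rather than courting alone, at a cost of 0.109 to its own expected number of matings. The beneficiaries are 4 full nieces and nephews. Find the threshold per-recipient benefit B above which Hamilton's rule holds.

r to a full niece or nephew = 1/4 (full aunt/uncle↔niece/nephew: two paths of length 3 through the shared grandparent pair: r = 2·(1/2)^3 = 1/4).
Hamilton's rule with n recipients of equal r: n·r·B > C, so B > C/(n·r) = 0.109/(4·0.25) = 0.109.

0.109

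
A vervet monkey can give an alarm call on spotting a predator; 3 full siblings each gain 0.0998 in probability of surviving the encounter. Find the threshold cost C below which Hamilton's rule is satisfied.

r to a full sibling = 1/2 (full sibs share both parents — two paths of length 2: r = 2·(1/2)^2 = 1/2).
Hamilton's rule: n·r·B > C, so the trait is favored while C < n·r·B = 3·0.5·0.0998 = 0.1497.

0.1497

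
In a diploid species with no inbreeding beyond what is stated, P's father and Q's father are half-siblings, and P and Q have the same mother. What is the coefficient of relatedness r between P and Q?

Relatedness sums over independent paths through distinct common ancestors.
P and Q are related in two ways: half first cousins through their fathers (r = 1/16) and half-sibs through their shared mother (r = 1/4).
r = 1/16 + 1/4 = 5/16 = 0.3125.

0.3125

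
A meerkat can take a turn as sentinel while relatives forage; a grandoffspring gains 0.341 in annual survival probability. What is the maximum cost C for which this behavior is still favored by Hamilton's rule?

0.08525

r to a grandoffspring = 1/4 (two parent–offspring links: r = (1/2)^2 = 1/4).
Hamilton's rule: n·r·B > C, so the trait is favored while C < n·r·B = 1·0.25·0.341 = 0.08525.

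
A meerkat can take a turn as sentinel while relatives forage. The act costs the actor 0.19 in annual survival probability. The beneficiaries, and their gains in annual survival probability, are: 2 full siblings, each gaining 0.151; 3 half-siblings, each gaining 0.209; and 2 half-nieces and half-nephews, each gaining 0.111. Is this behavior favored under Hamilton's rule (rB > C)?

Hamilton's rule: the trait is favored when the sum of r·B over every recipient exceeds the actor's cost C.
r to a full sibling = 1/2 (full sibs share both parents — two paths of length 2: r = 2·(1/2)^2 = 1/2).
r to a half-sibling = 1/4 (half-sibs share one parent — one path of length 2: r = (1/2)^2 = 1/4).
r to a half-niece or half-nephew = 0.125 (half-aunt/uncle↔niece/nephew: one path of length 3: r = (1/2)^3 = 1/8).
Summing one r·B term per recipient: 2·0.5·0.151 + 3·0.25·0.209 + 2·0.125·0.111 = 0.3355.
0.3355 > 0.19: the indirect benefit exceeds the cost.

Yes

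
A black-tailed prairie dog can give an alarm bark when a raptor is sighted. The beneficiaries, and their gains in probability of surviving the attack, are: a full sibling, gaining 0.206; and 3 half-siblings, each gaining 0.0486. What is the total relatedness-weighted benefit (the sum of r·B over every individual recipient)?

0.13945

r to a full sibling = 0.5 (full sibs share both parents — two paths of length 2: r = 2·(1/2)^2 = 1/2).
r to a half-sibling = 0.25 (half-sibs share one parent — one path of length 2: r = (1/2)^2 = 1/4).
Summing one r·B term per recipient: 1·0.5·0.206 + 3·0.25·0.0486 = 0.13945.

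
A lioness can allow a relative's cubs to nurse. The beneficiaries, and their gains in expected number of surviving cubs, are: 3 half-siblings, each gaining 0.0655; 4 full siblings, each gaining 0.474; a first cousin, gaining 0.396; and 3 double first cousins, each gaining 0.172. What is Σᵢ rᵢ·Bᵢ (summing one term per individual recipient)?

r to a half-sibling = 1/4 (half-sibs share one parent — one path of length 2: r = (1/2)^2 = 1/4).
r to a full sibling = 0.5 (full sibs share both parents — two paths of length 2: r = 2·(1/2)^2 = 1/2).
r to a first cousin = 1/8 (first cousins share one grandparent pair — two paths of length 4: r = 2·(1/2)^4 = 1/8).
r to a double first cousin = 1/4 (double first cousins share both grandparent pairs — four paths of length 4: r = 4·(1/2)^4 = 1/4).
Summing one r·B term per recipient: 3·0.25·0.0655 + 4·0.5·0.474 + 1·0.125·0.396 + 3·0.25·0.172 = 1.175625.

1.175625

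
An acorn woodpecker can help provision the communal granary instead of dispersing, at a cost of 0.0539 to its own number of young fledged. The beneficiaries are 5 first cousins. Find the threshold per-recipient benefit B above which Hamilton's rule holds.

r to a first cousin = 0.125 (first cousins share one grandparent pair — two paths of length 4: r = 2·(1/2)^4 = 1/8).
Hamilton's rule with n recipients of equal r: n·r·B > C, so B > C/(n·r) = 0.0539/(5·0.125) = 0.0862.

0.0862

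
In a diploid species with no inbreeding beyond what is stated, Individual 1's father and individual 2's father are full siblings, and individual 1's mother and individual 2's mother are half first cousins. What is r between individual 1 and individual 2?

Wright's path rule: contributions from independent ancestry routes add.
Individual 1 and individual 2 are related in two ways: first cousins through their fathers (r = 1/8) and half second cousins through their mothers (r = 1/64).
r = 1/8 + 1/64 = 9/64 = 0.140625.

0.140625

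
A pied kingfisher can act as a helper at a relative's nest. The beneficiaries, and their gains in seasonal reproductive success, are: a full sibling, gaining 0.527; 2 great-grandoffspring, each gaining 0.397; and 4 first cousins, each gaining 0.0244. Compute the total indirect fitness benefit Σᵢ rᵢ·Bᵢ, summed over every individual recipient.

0.37495

r to a full sibling = 0.5 (full sibs share both parents — two paths of length 2: r = 2·(1/2)^2 = 1/2).
r to a great-grandoffspring = 1/8 (three parent–offspring links: r = (1/2)^3 = 1/8).
r to a first cousin = 1/8 (first cousins share one grandparent pair — two paths of length 4: r = 2·(1/2)^4 = 1/8).
Summing one r·B term per recipient: 1·0.5·0.527 + 2·0.125·0.397 + 4·0.125·0.0244 = 0.37495.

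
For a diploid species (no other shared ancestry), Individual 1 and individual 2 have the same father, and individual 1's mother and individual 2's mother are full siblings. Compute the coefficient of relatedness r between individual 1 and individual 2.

0.375

Independent pedigree routes through distinct common ancestors add.
Individual 1 and individual 2 are related in two ways: half-sibs through their shared father (r = 1/4) and first cousins through their mothers (r = 1/8).
r = 1/4 + 1/8 = 3/8 = 0.375.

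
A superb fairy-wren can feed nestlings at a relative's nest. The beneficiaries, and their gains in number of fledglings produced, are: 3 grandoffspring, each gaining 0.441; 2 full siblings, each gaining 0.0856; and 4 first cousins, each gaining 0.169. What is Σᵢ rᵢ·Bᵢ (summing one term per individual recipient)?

r to a grandoffspring = 0.25 (two parent–offspring links: r = (1/2)^2 = 1/4).
r to a full sibling = 1/2 (full sibs share both parents — two paths of length 2: r = 2·(1/2)^2 = 1/2).
r to a first cousin = 0.125 (first cousins share one grandparent pair — two paths of length 4: r = 2·(1/2)^4 = 1/8).
Summing one r·B term per recipient: 3·0.25·0.441 + 2·0.5·0.0856 + 4·0.125·0.169 = 0.50085.

0.50085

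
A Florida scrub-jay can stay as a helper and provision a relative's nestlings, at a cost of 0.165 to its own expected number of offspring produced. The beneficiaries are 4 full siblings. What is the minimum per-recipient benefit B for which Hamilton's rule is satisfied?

r to a full sibling = 0.5 (full sibs share both parents — two paths of length 2: r = 2·(1/2)^2 = 1/2).
Hamilton's rule with n recipients of equal r: n·r·B > C, so B > C/(n·r) = 0.165/(4·0.5) = 0.0825.

0.0825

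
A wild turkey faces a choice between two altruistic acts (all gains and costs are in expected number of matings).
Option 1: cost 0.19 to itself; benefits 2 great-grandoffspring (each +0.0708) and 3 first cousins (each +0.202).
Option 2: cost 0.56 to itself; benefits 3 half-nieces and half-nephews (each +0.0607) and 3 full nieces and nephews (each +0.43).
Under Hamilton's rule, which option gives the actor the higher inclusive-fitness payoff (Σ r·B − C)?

Option 1: r to a great-grandoffspring = 0.125.
Option 1: r to a first cousin = 0.125.
Option 1: Σ r·B − C = (2·0.125·0.0708 + 3·0.125·0.202) − 0.19 = -0.09655.
Option 2: r to a half-niece or half-nephew = 0.125.
Option 2: r to a full niece or nephew = 0.25.
Option 2: Σ r·B − C = (3·0.125·0.0607 + 3·0.25·0.43) − 0.56 = -0.2147375.
Option 1 has the higher net inclusive-fitness payoff.

Option 1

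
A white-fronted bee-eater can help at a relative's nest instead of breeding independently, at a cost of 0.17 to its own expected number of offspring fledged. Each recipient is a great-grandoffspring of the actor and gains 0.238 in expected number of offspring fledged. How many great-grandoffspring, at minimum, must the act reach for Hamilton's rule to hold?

r to a great-grandoffspring = 1/8 (three parent–offspring links: r = (1/2)^3 = 1/8).
Hamilton's rule: n·r·B > C  ⇒  n > C/(r·B) = 0.17/(0.125·0.238) = 5.714.
The smallest integer exceeding 5.714 is 6.

6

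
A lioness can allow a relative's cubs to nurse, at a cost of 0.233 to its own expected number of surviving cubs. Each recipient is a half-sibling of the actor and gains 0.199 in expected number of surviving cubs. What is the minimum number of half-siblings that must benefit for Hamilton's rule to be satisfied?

5

r to a half-sibling = 0.25 (half-sibs share one parent — one path of length 2: r = (1/2)^2 = 1/4).
Hamilton's rule: n·r·B > C  ⇒  n > C/(r·B) = 0.233/(0.25·0.199) = 4.683.
The smallest integer exceeding 4.683 is 5.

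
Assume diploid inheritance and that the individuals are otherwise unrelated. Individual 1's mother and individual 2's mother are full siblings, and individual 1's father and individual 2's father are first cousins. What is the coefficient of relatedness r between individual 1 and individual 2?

0.15625

With two independent routes of shared ancestry, r is the sum of the two contributions.
Individual 1 and individual 2 are related in two ways: first cousins through their mothers (r = 1/8) and second cousins through their fathers (r = 1/32).
r = 1/8 + 1/32 = 5/32 = 0.15625.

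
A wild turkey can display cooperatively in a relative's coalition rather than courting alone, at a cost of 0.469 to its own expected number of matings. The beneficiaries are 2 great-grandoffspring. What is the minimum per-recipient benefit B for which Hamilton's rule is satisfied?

1.876

r to a great-grandoffspring = 0.125 (three parent–offspring links: r = (1/2)^3 = 1/8).
Hamilton's rule with n recipients of equal r: n·r·B > C, so B > C/(n·r) = 0.469/(2·0.125) = 1.876.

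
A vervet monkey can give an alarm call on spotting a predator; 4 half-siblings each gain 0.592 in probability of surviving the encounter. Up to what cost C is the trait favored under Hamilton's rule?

r to a half-sibling = 1/4 (half-sibs share one parent — one path of length 2: r = (1/2)^2 = 1/4).
Hamilton's rule: n·r·B > C, so the trait is favored while C < n·r·B = 4·0.25·0.592 = 0.592.

0.592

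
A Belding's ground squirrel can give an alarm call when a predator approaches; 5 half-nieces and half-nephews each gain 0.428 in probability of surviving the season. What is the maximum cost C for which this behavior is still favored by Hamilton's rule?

r to a half-niece or half-nephew = 1/8 (half-aunt/uncle↔niece/nephew: one path of length 3: r = (1/2)^3 = 1/8).
Hamilton's rule: n·r·B > C, so the trait is favored while C < n·r·B = 5·0.125·0.428 = 0.2675.

0.2675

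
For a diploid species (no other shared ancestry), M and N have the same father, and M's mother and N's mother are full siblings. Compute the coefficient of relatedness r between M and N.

0.375

Wright's path rule: contributions from independent ancestry routes add.
M and N are related in two ways: half-sibs through their shared father (r = 1/4) and first cousins through their mothers (r = 1/8).
r = 1/4 + 1/8 = 0.375.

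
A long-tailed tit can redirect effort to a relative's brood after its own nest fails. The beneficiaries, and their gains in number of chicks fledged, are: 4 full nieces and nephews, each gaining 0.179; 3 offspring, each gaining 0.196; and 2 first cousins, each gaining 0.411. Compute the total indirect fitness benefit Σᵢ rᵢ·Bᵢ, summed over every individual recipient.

r to a full niece or nephew = 1/4 (full aunt/uncle↔niece/nephew: two paths of length 3 through the shared grandparent pair: r = 2·(1/2)^3 = 1/4).
r to an offspring = 0.5 (one parent–offspring link: r = (1/2)^1 = 1/2).
r to a first cousin = 0.125 (first cousins share one grandparent pair — two paths of length 4: r = 2·(1/2)^4 = 1/8).
Summing one r·B term per recipient: 4·0.25·0.179 + 3·0.5·0.196 + 2·0.125·0.411 = 0.57575.

0.57575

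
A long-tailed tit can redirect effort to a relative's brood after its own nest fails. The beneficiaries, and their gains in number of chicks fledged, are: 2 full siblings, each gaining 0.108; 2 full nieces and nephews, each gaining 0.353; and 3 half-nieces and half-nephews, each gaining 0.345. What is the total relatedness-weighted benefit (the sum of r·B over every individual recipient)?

r to a full sibling = 0.5 (full sibs share both parents — two paths of length 2: r = 2·(1/2)^2 = 1/2).
r to a full niece or nephew = 0.25 (full aunt/uncle↔niece/nephew: two paths of length 3 through the shared grandparent pair: r = 2·(1/2)^3 = 1/4).
r to a half-niece or half-nephew = 1/8 (half-aunt/uncle↔niece/nephew: one path of length 3: r = (1/2)^3 = 1/8).
Summing one r·B term per recipient: 2·0.5·0.108 + 2·0.25·0.353 + 3·0.125·0.345 = 0.413875.

0.413875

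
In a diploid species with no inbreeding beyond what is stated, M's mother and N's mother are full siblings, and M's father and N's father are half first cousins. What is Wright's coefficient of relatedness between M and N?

Wright's path rule: contributions from independent ancestry routes add.
M and N are related in two ways: first cousins through their mothers (r = 1/8) and half second cousins through their fathers (r = 1/64).
r = 1/8 + 1/64 = 9/64 = 0.140625.

0.140625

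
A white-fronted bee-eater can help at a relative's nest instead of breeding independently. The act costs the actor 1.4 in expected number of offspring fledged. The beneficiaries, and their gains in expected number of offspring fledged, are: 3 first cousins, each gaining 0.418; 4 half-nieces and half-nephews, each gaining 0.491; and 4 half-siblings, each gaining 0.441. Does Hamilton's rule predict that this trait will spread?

Hamilton's rule: the trait is favored when the sum of r·B over every recipient exceeds the actor's cost C.
r to a first cousin = 0.125 (first cousins share one grandparent pair — two paths of length 4: r = 2·(1/2)^4 = 1/8).
r to a half-niece or half-nephew = 1/8 (half-aunt/uncle↔niece/nephew: one path of length 3: r = (1/2)^3 = 1/8).
r to a half-sibling = 1/4 (half-sibs share one parent — one path of length 2: r = (1/2)^2 = 1/4).
Summing one r·B term per recipient: 3·0.125·0.418 + 4·0.125·0.491 + 4·0.25·0.441 = 0.84325.
0.84325 < 1.4: the indirect benefit is less than the cost.

No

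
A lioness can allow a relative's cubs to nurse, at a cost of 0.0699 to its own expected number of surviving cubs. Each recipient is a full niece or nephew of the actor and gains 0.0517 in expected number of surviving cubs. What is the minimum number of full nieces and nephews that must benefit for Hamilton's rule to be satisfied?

r to a full niece or nephew = 1/4 (full aunt/uncle↔niece/nephew: two paths of length 3 through the shared grandparent pair: r = 2·(1/2)^3 = 1/4).
Hamilton's rule: n·r·B > C  ⇒  n > C/(r·B) = 0.0699/(0.25·0.0517) = 5.408.
The smallest integer exceeding 5.408 is 6.

6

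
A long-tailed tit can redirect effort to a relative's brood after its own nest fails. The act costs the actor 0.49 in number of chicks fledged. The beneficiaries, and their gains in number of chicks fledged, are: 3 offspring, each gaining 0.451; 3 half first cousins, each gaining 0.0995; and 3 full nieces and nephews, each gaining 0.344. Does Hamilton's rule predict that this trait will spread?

Yes

Hamilton's rule: the trait is favored when the sum of r·B over every recipient exceeds the actor's cost C.
r to an offspring = 0.5 (one parent–offspring link: r = (1/2)^1 = 1/2).
r to a half first cousin = 0.0625 (half first cousins share one grandparent — one path of length 4: r = (1/2)^4 = 1/16).
r to a full niece or nephew = 1/4 (full aunt/uncle↔niece/nephew: two paths of length 3 through the shared grandparent pair: r = 2·(1/2)^3 = 1/4).
Summing one r·B term per recipient: 3·0.5·0.451 + 3·0.0625·0.0995 + 3·0.25·0.344 = 0.95315625.
0.95315625 > 0.49: the indirect benefit exceeds the cost.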